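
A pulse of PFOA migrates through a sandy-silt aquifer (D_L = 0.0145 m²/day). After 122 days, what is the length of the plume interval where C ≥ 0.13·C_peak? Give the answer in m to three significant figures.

7.60 m

The plume is Gaussian with σ = √(2Dt) = √(2 × 0.0145 × 122) = 1.881 m.
C/C_peak = exp(−Δx²/(2σ²)) = 0.13 ⇒ Δx = σ·√(−2 ln 0.13) = 1.881 × 2.020 = 3.800 m.
Width = 2Δx = 7.60 m.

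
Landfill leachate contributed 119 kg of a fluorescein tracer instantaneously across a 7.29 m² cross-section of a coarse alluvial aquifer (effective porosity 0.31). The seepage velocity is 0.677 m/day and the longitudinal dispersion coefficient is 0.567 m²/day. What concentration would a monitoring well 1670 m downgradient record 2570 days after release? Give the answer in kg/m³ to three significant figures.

0.168 kg/m³

For an instantaneous plane source, C(x,t) = M/(n_e·A·√(4πDt)) · exp(−(x−vt)²/(4Dt)), with n_e·A the pore (flow) area.
Plume center vt = 0.677 × 2570 = 1739.89 m, so the well at 1670 m is 69.89 m upgradient of the peak.
√(4πDt) = 135.3 m, giving peak height M/(n_e·A·√(4πDt)) = 119/(0.31 × 7.29 × 135.3) = 0.3892 kg/m³.
(x−vt)²/(4Dt) = (-69.89)²/(4 × 0.567 × 2570) = 0.8380; exp(−0.8380) = 0.4326.
C = 0.3892 × 0.4326 = 0.168 kg/m³.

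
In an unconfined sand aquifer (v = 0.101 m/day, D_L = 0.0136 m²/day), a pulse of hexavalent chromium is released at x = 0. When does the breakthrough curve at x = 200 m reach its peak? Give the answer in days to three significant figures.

For the 1D instantaneous-source solution, setting ∂C/∂t = 0 at fixed x gives v²t² + 2Dt − x² = 0, so t = (√(D² + v²x²) − D)/v².
√(D² + v²x²) = √(0.0136² + 0.101² × 200²) = 20.20; v² = 0.010201.
t = (20.20 − 0.0136)/0.010201 = 1980 days (vs. the pure-advection estimate x/v = 1980 d).

1980 days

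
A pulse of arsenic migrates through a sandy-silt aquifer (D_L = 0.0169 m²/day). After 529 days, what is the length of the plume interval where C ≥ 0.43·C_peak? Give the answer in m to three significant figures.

11.0 m

The plume is Gaussian with σ = √(2Dt) = √(2 × 0.0169 × 529) = 4.228 m.
C/C_peak = exp(−Δx²/(2σ²)) = 0.43 ⇒ Δx = σ·√(−2 ln 0.43) = 4.228 × 1.299 = 5.492 m.
Width = 2Δx = 11.0 m.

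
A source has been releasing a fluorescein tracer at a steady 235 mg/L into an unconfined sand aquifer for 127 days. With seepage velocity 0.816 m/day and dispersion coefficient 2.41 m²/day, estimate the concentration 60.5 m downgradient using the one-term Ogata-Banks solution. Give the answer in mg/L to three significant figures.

For a continuous step input, C/C₀ ≈ ½·erfc((x−vt)/(2√(Dt))).
vt = 0.816 × 127 = 103.632 m and 2√(Dt) = 2√(2.41 × 127) = 34.99 m.
Argument (x−vt)/(2√(Dt)) = (60.5 − 103.632)/34.99 = -1.233; ½·erfc(-1.233) = 0.9594.
C = 235 × 0.9594 = 225 mg/L.

225 mg/L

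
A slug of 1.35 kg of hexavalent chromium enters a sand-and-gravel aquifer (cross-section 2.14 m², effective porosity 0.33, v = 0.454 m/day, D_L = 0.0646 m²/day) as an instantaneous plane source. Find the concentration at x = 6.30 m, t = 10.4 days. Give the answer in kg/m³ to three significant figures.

For an instantaneous plane source, C(x,t) = M/(n_e·A·√(4πDt)) · exp(−(x−vt)²/(4Dt)), with n_e·A the pore (flow) area.
Plume center vt = 0.454 × 10.4 = 4.7216 m, so the well at 6.30 m is 1.5784 m downgradient of the peak.
√(4πDt) = 2.906 m, giving peak height M/(n_e·A·√(4πDt)) = 1.35/(0.33 × 2.14 × 2.906) = 0.6578 kg/m³.
(x−vt)²/(4Dt) = (1.5784)²/(4 × 0.0646 × 10.4) = 0.9271; exp(−0.9271) = 0.3957.
C = 0.6578 × 0.3957 = 0.260 kg/m³.

0.260 kg/m³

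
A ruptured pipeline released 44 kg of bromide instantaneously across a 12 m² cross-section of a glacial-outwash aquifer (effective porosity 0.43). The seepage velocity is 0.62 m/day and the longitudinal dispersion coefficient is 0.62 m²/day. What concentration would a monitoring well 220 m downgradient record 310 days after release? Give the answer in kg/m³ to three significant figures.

For an instantaneous plane source, C(x,t) = M/(n_e·A·√(4πDt)) · exp(−(x−vt)²/(4Dt)), with n_e·A the pore (flow) area.
Plume center vt = 0.62 × 310 = 192.2 m, so the well at 220 m is 27.8 m downgradient of the peak.
√(4πDt) = 49.15 m, giving peak height M/(n_e·A·√(4πDt)) = 44/(0.43 × 12 × 49.15) = 0.1735 kg/m³.
(x−vt)²/(4Dt) = (27.8)²/(4 × 0.62 × 310) = 1.005; exp(−1.005) = 0.3660.
C = 0.1735 × 0.3660 = 0.0635 kg/m³.

0.0635 kg/m³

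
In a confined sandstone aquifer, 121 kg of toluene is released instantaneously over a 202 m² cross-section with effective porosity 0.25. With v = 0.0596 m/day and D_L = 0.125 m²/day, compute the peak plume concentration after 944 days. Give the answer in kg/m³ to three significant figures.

0.0622 kg/m³

The peak of an instantaneous 1D plume sits at x = vt; there the Gaussian factor is 1 and C_max = M/(n_e·A·√(4πDt)), where n_e·A is the pore area the mass is dissolved in.
√(4πDt) = √(4π × 0.125 × 944) = 38.51 m, so C_max = 121/(0.25 × 202 × 38.51) = 0.0622 kg/m³.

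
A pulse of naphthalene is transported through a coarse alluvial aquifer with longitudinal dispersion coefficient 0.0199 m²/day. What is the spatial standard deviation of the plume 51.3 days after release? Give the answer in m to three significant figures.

Dispersive spreading gives a Gaussian with σ² = 2Dt; advection only shifts the center.
σ = √(2 × 0.0199 × 51.3) = 1.43 m.

1.43 m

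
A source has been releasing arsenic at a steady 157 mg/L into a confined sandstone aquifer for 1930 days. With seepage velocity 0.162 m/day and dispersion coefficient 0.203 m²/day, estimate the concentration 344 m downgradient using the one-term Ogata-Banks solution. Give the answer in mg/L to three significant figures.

20.6 mg/L

For a continuous step input, C/C₀ ≈ ½·erfc((x−vt)/(2√(Dt))).
vt = 0.162 × 1930 = 312.66 m and 2√(Dt) = 2√(0.203 × 1930) = 39.59 m.
Argument (x−vt)/(2√(Dt)) = (344 − 312.66)/39.59 = 0.7916; ½·erfc(0.7916) = 0.1315.
C = 157 × 0.1315 = 20.6 mg/L.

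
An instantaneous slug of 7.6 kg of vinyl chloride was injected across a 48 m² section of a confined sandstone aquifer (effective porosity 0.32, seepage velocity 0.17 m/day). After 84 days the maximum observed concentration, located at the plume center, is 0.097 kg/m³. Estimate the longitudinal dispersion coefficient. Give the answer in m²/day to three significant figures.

0.0246 m²/day

At the plume center C_max = M/(n_e·A·√(4πDt)), so D = M²/(4πt·(n_e·A·C_max)²).
n_e·A·C_max = 0.32 × 48 × 0.097 = 1.490 kg/m.
D = 7.6²/(4π × 84 × 1.490²) = 0.0246 m²/day.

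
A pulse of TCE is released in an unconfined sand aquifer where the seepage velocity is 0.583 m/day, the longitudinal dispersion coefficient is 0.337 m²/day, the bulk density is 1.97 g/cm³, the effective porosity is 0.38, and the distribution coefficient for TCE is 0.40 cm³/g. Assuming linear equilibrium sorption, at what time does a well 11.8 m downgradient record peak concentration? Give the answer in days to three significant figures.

Retardation factor R = 1 + ρ_b·K_d/n = 1 + 1.97 × 0.40/0.38 = 3.074.
Sorption retards both mechanisms: v_R = v/R = 0.1897 m/day, D_R = D/R = 0.1096 m²/day.
Peak time from v_R²t² + 2D_R t − x² = 0: t = (√(D_R² + v_R²x²) − D_R)/v_R².
√(D_R² + v_R²x²) = √(0.1096² + 0.1897² × 11.8²) = 2.241; v_R² = 0.03599.
t = (2.241 − 0.1096)/0.03599 = 59.2 days.

59.2 days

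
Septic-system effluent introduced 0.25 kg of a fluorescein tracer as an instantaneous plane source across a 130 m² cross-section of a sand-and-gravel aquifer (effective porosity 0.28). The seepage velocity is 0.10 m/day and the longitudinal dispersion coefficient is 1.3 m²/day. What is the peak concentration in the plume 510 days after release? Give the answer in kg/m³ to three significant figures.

7.52e-05 kg/m³

The peak of an instantaneous 1D plume sits at x = vt; there the Gaussian factor is 1 and C_max = M/(n_e·A·√(4πDt)), where n_e·A is the pore area the mass is dissolved in.
√(4πDt) = √(4π × 1.3 × 510) = 91.28 m, so C_max = 0.25/(0.28 × 130 × 91.28) = 7.52e-05 kg/m³.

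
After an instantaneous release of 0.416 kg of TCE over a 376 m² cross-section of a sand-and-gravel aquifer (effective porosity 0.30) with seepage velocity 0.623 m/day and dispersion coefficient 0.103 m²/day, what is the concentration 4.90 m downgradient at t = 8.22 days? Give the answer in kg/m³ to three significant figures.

0.00111 kg/m³

For an instantaneous plane source, C(x,t) = M/(n_e·A·√(4πDt)) · exp(−(x−vt)²/(4Dt)), with n_e·A the pore (flow) area.
Plume center vt = 0.623 × 8.22 = 5.12106 m, so the well at 4.90 m is 0.22106 m upgradient of the peak.
√(4πDt) = 3.262 m, giving peak height M/(n_e·A·√(4πDt)) = 0.416/(0.30 × 376 × 3.262) = 0.001131 kg/m³.
(x−vt)²/(4Dt) = (-0.22106)²/(4 × 0.103 × 8.22) = 0.01443; exp(−0.01443) = 0.9857.
C = 0.001131 × 0.9857 = 0.00111 kg/m³.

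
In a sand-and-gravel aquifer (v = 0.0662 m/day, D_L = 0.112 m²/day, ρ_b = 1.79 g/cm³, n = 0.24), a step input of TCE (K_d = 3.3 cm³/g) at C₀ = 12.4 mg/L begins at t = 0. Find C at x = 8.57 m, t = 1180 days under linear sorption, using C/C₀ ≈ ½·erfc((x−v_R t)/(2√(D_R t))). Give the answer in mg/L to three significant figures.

0.532 mg/L

Retardation factor R = 1 + ρ_b·K_d/n = 1 + 1.79 × 3.3/0.24 = 25.61.
Sorption retards both mechanisms: v_R = v/R = 0.002585 m/day, D_R = D/R = 0.004373 m²/day.
v_R·t = 0.002585 × 1180 = 3.0503 m; 2√(D_R t) = 4.543 m; argument = (8.57 − 3.0503)/4.543 = 1.215.
C = C₀ × ½·erfc(1.215) = 12.4 × 0.04287 = 0.532 mg/L.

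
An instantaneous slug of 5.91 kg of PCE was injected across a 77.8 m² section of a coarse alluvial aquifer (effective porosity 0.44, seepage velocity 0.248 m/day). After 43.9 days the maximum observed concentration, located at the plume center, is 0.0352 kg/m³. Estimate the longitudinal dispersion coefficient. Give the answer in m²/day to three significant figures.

At the plume center C_max = M/(n_e·A·√(4πDt)), so D = M²/(4πt·(n_e·A·C_max)²).
n_e·A·C_max = 0.44 × 77.8 × 0.0352 = 1.205 kg/m.
D = 5.91²/(4π × 43.9 × 1.205²) = 0.0436 m²/day.

0.0436 m²/day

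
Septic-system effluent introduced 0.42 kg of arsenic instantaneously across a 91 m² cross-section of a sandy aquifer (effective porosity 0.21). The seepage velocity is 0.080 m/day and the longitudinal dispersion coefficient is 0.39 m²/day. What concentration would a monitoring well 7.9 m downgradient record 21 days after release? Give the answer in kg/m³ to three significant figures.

0.000665 kg/m³

For an instantaneous plane source, C(x,t) = M/(n_e·A·√(4πDt)) · exp(−(x−vt)²/(4Dt)), with n_e·A the pore (flow) area.
Plume center vt = 0.080 × 21 = 1.68 m, so the well at 7.9 m is 6.22 m downgradient of the peak.
√(4πDt) = 10.14 m, giving peak height M/(n_e·A·√(4πDt)) = 0.42/(0.21 × 91 × 10.14) = 0.002167 kg/m³.
(x−vt)²/(4Dt) = (6.22)²/(4 × 0.39 × 21) = 1.181; exp(−1.181) = 0.3070.
C = 0.002167 × 0.3070 = 0.000665 kg/m³.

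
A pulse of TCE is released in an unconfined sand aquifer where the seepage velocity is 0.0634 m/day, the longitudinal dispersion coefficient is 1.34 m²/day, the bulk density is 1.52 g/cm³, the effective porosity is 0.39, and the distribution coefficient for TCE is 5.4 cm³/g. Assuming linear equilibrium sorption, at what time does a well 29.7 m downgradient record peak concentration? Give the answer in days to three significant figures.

5330 days

Retardation factor R = 1 + ρ_b·K_d/n = 1 + 1.52 × 5.4/0.39 = 22.05.
Sorption retards both mechanisms: v_R = v/R = 0.002875 m/day, D_R = D/R = 0.06077 m²/day.
Peak time from v_R²t² + 2D_R t − x² = 0: t = (√(D_R² + v_R²x²) − D_R)/v_R².
√(D_R² + v_R²x²) = √(0.06077² + 0.002875² × 29.7²) = 0.1048; v_R² = 8.266e-06.
t = (0.1048 − 0.06077)/8.266e-06 = 5330 days.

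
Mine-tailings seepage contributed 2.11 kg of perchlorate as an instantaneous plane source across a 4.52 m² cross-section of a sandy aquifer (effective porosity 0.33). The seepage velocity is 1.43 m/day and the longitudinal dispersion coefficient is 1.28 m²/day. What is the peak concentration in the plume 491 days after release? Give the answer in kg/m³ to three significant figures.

The peak of an instantaneous 1D plume sits at x = vt; there the Gaussian factor is 1 and C_max = M/(n_e·A·√(4πDt)), where n_e·A is the pore area the mass is dissolved in.
√(4πDt) = √(4π × 1.28 × 491) = 88.87 m, so C_max = 2.11/(0.33 × 4.52 × 88.87) = 0.0159 kg/m³.

0.0159 kg/m³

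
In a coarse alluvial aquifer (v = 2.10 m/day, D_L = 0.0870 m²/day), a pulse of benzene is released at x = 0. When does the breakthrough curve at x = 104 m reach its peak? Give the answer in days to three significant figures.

For the 1D instantaneous-source solution, setting ∂C/∂t = 0 at fixed x gives v²t² + 2Dt − x² = 0, so t = (√(D² + v²x²) − D)/v².
√(D² + v²x²) = √(0.0870² + 2.10² × 104²) = 218.4; v² = 4.41.
t = (218.4 − 0.0870)/4.41 = 49.5 days (vs. the pure-advection estimate x/v = 49.5 d).

49.5 days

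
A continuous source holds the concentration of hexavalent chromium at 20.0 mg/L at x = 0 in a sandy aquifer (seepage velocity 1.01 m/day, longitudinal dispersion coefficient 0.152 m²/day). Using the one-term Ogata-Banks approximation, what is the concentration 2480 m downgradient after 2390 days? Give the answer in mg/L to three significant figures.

For a continuous step input, C/C₀ ≈ ½·erfc((x−vt)/(2√(Dt))).
vt = 1.01 × 2390 = 2413.9 m and 2√(Dt) = 2√(0.152 × 2390) = 38.12 m.
Argument (x−vt)/(2√(Dt)) = (2480 − 2413.9)/38.12 = 1.734; ½·erfc(1.734) = 0.007098.
C = 20.0 × 0.007098 = 0.142 mg/L.

0.142 mg/L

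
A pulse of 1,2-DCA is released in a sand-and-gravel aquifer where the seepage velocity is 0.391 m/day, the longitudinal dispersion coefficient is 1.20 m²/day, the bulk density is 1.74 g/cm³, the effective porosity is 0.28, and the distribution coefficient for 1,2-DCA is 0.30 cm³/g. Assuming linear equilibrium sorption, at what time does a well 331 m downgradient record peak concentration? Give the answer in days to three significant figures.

2400 days

Retardation factor R = 1 + ρ_b·K_d/n = 1 + 1.74 × 0.30/0.28 = 2.864.
Sorption retards both mechanisms: v_R = v/R = 0.1365 m/day, D_R = D/R = 0.4190 m²/day.
Peak time from v_R²t² + 2D_R t − x² = 0: t = (√(D_R² + v_R²x²) − D_R)/v_R².
√(D_R² + v_R²x²) = √(0.4190² + 0.1365² × 331²) = 45.18; v_R² = 0.01863.
t = (45.18 − 0.4190)/0.01863 = 2400 days.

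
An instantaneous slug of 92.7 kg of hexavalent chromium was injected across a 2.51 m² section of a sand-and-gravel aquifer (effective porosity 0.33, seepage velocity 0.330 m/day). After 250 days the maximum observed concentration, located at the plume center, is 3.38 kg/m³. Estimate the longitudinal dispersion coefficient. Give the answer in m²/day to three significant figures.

0.349 m²/day

At the plume center C_max = M/(n_e·A·√(4πDt)), so D = M²/(4πt·(n_e·A·C_max)²).
n_e·A·C_max = 0.33 × 2.51 × 3.38 = 2.800 kg/m.
D = 92.7²/(4π × 250 × 2.800²) = 0.349 m²/day.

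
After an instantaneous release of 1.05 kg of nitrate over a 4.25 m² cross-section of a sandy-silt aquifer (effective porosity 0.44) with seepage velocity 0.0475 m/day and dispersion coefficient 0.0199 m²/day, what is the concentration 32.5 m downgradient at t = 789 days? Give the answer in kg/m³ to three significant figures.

0.0269 kg/m³

For an instantaneous plane source, C(x,t) = M/(n_e·A·√(4πDt)) · exp(−(x−vt)²/(4Dt)), with n_e·A the pore (flow) area.
Plume center vt = 0.0475 × 789 = 37.4775 m, so the well at 32.5 m is 4.9775 m upgradient of the peak.
√(4πDt) = 14.05 m, giving peak height M/(n_e·A·√(4πDt)) = 1.05/(0.44 × 4.25 × 14.05) = 0.03996 kg/m³.
(x−vt)²/(4Dt) = (-4.9775)²/(4 × 0.0199 × 789) = 0.3945; exp(−0.3945) = 0.6740.
C = 0.03996 × 0.6740 = 0.0269 kg/m³.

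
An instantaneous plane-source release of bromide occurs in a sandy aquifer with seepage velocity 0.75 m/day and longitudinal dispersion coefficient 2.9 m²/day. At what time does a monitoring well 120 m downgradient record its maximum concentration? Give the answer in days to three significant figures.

155 days

For the 1D instantaneous-source solution, setting ∂C/∂t = 0 at fixed x gives v²t² + 2Dt − x² = 0, so t = (√(D² + v²x²) − D)/v².
√(D² + v²x²) = √(2.9² + 0.75² × 120²) = 90.05; v² = 0.5625.
t = (90.05 − 2.9)/0.5625 = 155 days (vs. the pure-advection estimate x/v = 160 d).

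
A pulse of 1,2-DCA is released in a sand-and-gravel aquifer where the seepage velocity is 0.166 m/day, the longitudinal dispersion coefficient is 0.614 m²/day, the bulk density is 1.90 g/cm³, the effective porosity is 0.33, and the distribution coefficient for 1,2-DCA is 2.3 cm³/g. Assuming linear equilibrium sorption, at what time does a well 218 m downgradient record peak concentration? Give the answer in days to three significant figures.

18400 days

Retardation factor R = 1 + ρ_b·K_d/n = 1 + 1.90 × 2.3/0.33 = 14.24.
Sorption retards both mechanisms: v_R = v/R = 0.01166 m/day, D_R = D/R = 0.04312 m²/day.
Peak time from v_R²t² + 2D_R t − x² = 0: t = (√(D_R² + v_R²x²) − D_R)/v_R².
√(D_R² + v_R²x²) = √(0.04312² + 0.01166² × 218²) = 2.542; v_R² = 0.0001360.
t = (2.542 − 0.04312)/0.0001360 = 18400 days.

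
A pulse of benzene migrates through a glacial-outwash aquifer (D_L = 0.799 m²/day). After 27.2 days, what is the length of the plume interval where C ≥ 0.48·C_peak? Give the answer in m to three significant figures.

The plume is Gaussian with σ = √(2Dt) = √(2 × 0.799 × 27.2) = 6.593 m.
C/C_peak = exp(−Δx²/(2σ²)) = 0.48 ⇒ Δx = σ·√(−2 ln 0.48) = 6.593 × 1.212 = 7.991 m.
Width = 2Δx = 16.0 m.

16.0 m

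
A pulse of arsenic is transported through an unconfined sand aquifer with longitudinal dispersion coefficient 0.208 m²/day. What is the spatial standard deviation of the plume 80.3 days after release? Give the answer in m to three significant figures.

Dispersive spreading gives a Gaussian with σ² = 2Dt; advection only shifts the center.
σ = √(2 × 0.208 × 80.3) = 5.78 m.

5.78 m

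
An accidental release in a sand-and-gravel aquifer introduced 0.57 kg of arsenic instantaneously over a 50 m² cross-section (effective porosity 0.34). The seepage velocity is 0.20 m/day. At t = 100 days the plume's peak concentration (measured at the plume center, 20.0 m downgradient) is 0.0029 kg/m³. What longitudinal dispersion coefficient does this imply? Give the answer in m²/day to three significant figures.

0.106 m²/day

At the plume center C_max = M/(n_e·A·√(4πDt)), so D = M²/(4πt·(n_e·A·C_max)²).
n_e·A·C_max = 0.34 × 50 × 0.0029 = 0.04930 kg/m.
D = 0.57²/(4π × 100 × 0.04930²) = 0.106 m²/day.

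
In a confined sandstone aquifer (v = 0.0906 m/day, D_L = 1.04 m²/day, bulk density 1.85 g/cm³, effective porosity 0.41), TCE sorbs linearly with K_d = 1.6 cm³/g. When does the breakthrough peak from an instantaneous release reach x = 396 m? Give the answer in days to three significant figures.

34900 days

Retardation factor R = 1 + ρ_b·K_d/n = 1 + 1.85 × 1.6/0.41 = 8.220.
Sorption retards both mechanisms: v_R = v/R = 0.01102 m/day, D_R = D/R = 0.1265 m²/day.
Peak time from v_R²t² + 2D_R t − x² = 0: t = (√(D_R² + v_R²x²) − D_R)/v_R².
√(D_R² + v_R²x²) = √(0.1265² + 0.01102² × 396²) = 4.366; v_R² = 0.0001214.
t = (4.366 − 0.1265)/0.0001214 = 34900 days.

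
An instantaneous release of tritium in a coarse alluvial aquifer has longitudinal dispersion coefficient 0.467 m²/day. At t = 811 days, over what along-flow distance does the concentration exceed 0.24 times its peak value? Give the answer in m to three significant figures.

The plume is Gaussian with σ = √(2Dt) = √(2 × 0.467 × 811) = 27.52 m.
C/C_peak = exp(−Δx²/(2σ²)) = 0.24 ⇒ Δx = σ·√(−2 ln 0.24) = 27.52 × 1.689 = 46.48 m.
Width = 2Δx = 93.0 m.

93.0 m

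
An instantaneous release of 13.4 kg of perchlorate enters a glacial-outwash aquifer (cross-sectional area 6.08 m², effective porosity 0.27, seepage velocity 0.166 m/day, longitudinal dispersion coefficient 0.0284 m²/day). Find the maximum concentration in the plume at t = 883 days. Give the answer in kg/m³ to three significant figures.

0.460 kg/m³

The peak of an instantaneous 1D plume sits at x = vt; there the Gaussian factor is 1 and C_max = M/(n_e·A·√(4πDt)), where n_e·A is the pore area the mass is dissolved in.
√(4πDt) = √(4π × 0.0284 × 883) = 17.75 m, so C_max = 13.4/(0.27 × 6.08 × 17.75) = 0.460 kg/m³.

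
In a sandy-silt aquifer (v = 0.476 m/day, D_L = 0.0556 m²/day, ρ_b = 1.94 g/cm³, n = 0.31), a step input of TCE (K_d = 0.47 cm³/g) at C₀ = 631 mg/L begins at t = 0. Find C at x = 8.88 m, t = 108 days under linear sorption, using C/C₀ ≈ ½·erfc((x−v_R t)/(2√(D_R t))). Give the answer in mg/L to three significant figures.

Retardation factor R = 1 + ρ_b·K_d/n = 1 + 1.94 × 0.47/0.31 = 3.941.
Sorption retards both mechanisms: v_R = v/R = 0.1208 m/day, D_R = D/R = 0.01411 m²/day.
v_R·t = 0.1208 × 108 = 13.0464 m; 2√(D_R t) = 2.469 m; argument = (8.88 − 13.0464)/2.469 = -1.687.
C = C₀ × ½·erfc(-1.687) = 631 × 0.9915 = 626 mg/L.

626 mg/L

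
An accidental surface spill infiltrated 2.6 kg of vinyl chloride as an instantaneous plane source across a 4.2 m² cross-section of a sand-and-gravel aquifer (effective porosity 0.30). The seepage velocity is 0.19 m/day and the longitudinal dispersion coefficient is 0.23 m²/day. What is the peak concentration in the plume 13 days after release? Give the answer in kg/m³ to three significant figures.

0.337 kg/m³

The peak of an instantaneous 1D plume sits at x = vt; there the Gaussian factor is 1 and C_max = M/(n_e·A·√(4πDt)), where n_e·A is the pore area the mass is dissolved in.
√(4πDt) = √(4π × 0.23 × 13) = 6.130 m, so C_max = 2.6/(0.30 × 4.2 × 6.130) = 0.337 kg/m³.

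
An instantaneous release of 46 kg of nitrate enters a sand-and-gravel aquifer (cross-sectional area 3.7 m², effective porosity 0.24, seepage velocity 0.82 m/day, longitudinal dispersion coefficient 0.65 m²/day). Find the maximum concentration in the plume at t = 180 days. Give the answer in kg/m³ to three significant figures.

The peak of an instantaneous 1D plume sits at x = vt; there the Gaussian factor is 1 and C_max = M/(n_e·A·√(4πDt)), where n_e·A is the pore area the mass is dissolved in.
√(4πDt) = √(4π × 0.65 × 180) = 38.34 m, so C_max = 46/(0.24 × 3.7 × 38.34) = 1.35 kg/m³.

1.35 kg/m³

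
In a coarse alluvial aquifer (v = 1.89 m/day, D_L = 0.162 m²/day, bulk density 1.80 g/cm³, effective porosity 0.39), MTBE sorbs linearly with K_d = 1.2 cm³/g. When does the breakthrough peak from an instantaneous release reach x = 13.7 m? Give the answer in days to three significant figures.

Retardation factor R = 1 + ρ_b·K_d/n = 1 + 1.80 × 1.2/0.39 = 6.538.
Sorption retards both mechanisms: v_R = v/R = 0.2891 m/day, D_R = D/R = 0.02478 m²/day.
Peak time from v_R²t² + 2D_R t − x² = 0: t = (√(D_R² + v_R²x²) − D_R)/v_R².
√(D_R² + v_R²x²) = √(0.02478² + 0.2891² × 13.7²) = 3.961; v_R² = 0.08358.
t = (3.961 − 0.02478)/0.08358 = 47.1 days.

47.1 days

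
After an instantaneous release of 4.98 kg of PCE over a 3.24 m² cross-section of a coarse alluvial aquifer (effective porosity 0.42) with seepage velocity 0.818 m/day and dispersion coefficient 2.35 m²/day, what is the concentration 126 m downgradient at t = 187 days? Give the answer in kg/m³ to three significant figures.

0.0326 kg/m³

For an instantaneous plane source, C(x,t) = M/(n_e·A·√(4πDt)) · exp(−(x−vt)²/(4Dt)), with n_e·A the pore (flow) area.
Plume center vt = 0.818 × 187 = 152.966 m, so the well at 126 m is 26.966 m upgradient of the peak.
√(4πDt) = 74.31 m, giving peak height M/(n_e·A·√(4πDt)) = 4.98/(0.42 × 3.24 × 74.31) = 0.04925 kg/m³.
(x−vt)²/(4Dt) = (-26.966)²/(4 × 2.35 × 187) = 0.4137; exp(−0.4137) = 0.6612.
C = 0.04925 × 0.6612 = 0.0326 kg/m³.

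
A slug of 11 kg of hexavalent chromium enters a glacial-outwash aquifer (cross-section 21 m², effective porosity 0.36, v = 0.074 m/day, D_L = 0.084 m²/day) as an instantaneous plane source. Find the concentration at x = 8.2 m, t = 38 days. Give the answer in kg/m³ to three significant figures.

0.0236 kg/m³

For an instantaneous plane source, C(x,t) = M/(n_e·A·√(4πDt)) · exp(−(x−vt)²/(4Dt)), with n_e·A the pore (flow) area.
Plume center vt = 0.074 × 38 = 2.812 m, so the well at 8.2 m is 5.388 m downgradient of the peak.
√(4πDt) = 6.333 m, giving peak height M/(n_e·A·√(4πDt)) = 11/(0.36 × 21 × 6.333) = 0.2298 kg/m³.
(x−vt)²/(4Dt) = (5.388)²/(4 × 0.084 × 38) = 2.274; exp(−2.274) = 0.1029.
C = 0.2298 × 0.1029 = 0.0236 kg/m³.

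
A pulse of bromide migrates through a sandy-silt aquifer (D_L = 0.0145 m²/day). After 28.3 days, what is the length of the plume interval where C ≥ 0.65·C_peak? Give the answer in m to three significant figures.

1.68 m

The plume is Gaussian with σ = √(2Dt) = √(2 × 0.0145 × 28.3) = 0.9059 m.
C/C_peak = exp(−Δx²/(2σ²)) = 0.65 ⇒ Δx = σ·√(−2 ln 0.65) = 0.9059 × 0.9282 = 0.8409 m.
Width = 2Δx = 1.68 m.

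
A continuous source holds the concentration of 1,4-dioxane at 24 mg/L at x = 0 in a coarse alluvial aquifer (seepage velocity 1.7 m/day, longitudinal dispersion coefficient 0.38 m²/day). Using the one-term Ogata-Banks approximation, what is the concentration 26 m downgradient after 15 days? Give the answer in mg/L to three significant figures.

For a continuous step input, C/C₀ ≈ ½·erfc((x−vt)/(2√(Dt))).
vt = 1.7 × 15 = 25.5 m and 2√(Dt) = 2√(0.38 × 15) = 4.775 m.
Argument (x−vt)/(2√(Dt)) = (26 − 25.5)/4.775 = 0.1047; ½·erfc(0.1047) = 0.4411.
C = 24 × 0.4411 = 10.6 mg/L.

10.6 mg/L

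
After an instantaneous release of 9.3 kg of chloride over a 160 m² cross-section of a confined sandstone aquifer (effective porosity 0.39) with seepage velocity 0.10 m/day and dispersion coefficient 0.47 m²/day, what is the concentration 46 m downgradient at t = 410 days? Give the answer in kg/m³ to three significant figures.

For an instantaneous plane source, C(x,t) = M/(n_e·A·√(4πDt)) · exp(−(x−vt)²/(4Dt)), with n_e·A the pore (flow) area.
Plume center vt = 0.10 × 410 = 41 m, so the well at 46 m is 5 m downgradient of the peak.
√(4πDt) = 49.21 m, giving peak height M/(n_e·A·√(4πDt)) = 9.3/(0.39 × 160 × 49.21) = 0.003029 kg/m³.
(x−vt)²/(4Dt) = (5)²/(4 × 0.47 × 410) = 0.03243; exp(−0.03243) = 0.9681.
C = 0.003029 × 0.9681 = 0.00293 kg/m³.

0.00293 kg/m³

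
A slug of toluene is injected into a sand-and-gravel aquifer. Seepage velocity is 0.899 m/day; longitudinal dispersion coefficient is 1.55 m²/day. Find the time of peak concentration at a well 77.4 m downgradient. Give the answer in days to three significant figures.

For the 1D instantaneous-source solution, setting ∂C/∂t = 0 at fixed x gives v²t² + 2Dt − x² = 0, so t = (√(D² + v²x²) − D)/v².
√(D² + v²x²) = √(1.55² + 0.899² × 77.4²) = 69.60; v² = 0.808201.
t = (69.60 − 1.55)/0.808201 = 84.2 days (vs. the pure-advection estimate x/v = 86.1 d).

84.2 days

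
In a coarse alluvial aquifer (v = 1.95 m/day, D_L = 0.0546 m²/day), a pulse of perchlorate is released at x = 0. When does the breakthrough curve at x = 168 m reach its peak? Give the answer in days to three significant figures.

For the 1D instantaneous-source solution, setting ∂C/∂t = 0 at fixed x gives v²t² + 2Dt − x² = 0, so t = (√(D² + v²x²) − D)/v².
√(D² + v²x²) = √(0.0546² + 1.95² × 168²) = 327.6; v² = 3.8025.
t = (327.6 − 0.0546)/3.8025 = 86.1 days (vs. the pure-advection estimate x/v = 86.2 d).

86.1 days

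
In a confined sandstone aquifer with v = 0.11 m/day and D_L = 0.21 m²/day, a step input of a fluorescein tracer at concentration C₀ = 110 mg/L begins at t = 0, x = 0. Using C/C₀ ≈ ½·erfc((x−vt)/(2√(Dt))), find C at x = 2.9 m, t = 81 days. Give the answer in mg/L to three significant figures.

93.3 mg/L

For a continuous step input, C/C₀ ≈ ½·erfc((x−vt)/(2√(Dt))).
vt = 0.11 × 81 = 8.91 m and 2√(Dt) = 2√(0.21 × 81) = 8.249 m.
Argument (x−vt)/(2√(Dt)) = (2.9 − 8.91)/8.249 = -0.7286; ½·erfc(-0.7286) = 0.8486.
C = 110 × 0.8486 = 93.3 mg/L.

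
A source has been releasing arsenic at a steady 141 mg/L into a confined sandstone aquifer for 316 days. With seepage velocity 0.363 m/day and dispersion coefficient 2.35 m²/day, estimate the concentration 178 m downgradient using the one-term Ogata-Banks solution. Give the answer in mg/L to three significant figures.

For a continuous step input, C/C₀ ≈ ½·erfc((x−vt)/(2√(Dt))).
vt = 0.363 × 316 = 114.708 m and 2√(Dt) = 2√(2.35 × 316) = 54.50 m.
Argument (x−vt)/(2√(Dt)) = (178 − 114.708)/54.50 = 1.161; ½·erfc(1.161) = 0.05031.
C = 141 × 0.05031 = 7.09 mg/L.

7.09 mg/L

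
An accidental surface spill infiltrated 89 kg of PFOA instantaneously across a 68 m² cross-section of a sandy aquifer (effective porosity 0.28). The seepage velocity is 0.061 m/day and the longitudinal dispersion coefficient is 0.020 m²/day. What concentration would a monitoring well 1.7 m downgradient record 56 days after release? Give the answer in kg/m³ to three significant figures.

0.646 kg/m³

For an instantaneous plane source, C(x,t) = M/(n_e·A·√(4πDt)) · exp(−(x−vt)²/(4Dt)), with n_e·A the pore (flow) area.
Plume center vt = 0.061 × 56 = 3.416 m, so the well at 1.7 m is 1.716 m upgradient of the peak.
√(4πDt) = 3.752 m, giving peak height M/(n_e·A·√(4πDt)) = 89/(0.28 × 68 × 3.752) = 1.246 kg/m³.
(x−vt)²/(4Dt) = (-1.716)²/(4 × 0.020 × 56) = 0.6573; exp(−0.6573) = 0.5182.
C = 1.246 × 0.5182 = 0.646 kg/m³.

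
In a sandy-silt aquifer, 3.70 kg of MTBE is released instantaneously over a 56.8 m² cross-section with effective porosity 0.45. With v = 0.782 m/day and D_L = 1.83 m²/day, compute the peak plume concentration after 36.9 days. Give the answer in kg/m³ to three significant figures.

The peak of an instantaneous 1D plume sits at x = vt; there the Gaussian factor is 1 and C_max = M/(n_e·A·√(4πDt)), where n_e·A is the pore area the mass is dissolved in.
√(4πDt) = √(4π × 1.83 × 36.9) = 29.13 m, so C_max = 3.70/(0.45 × 56.8 × 29.13) = 0.00497 kg/m³.

0.00497 kg/m³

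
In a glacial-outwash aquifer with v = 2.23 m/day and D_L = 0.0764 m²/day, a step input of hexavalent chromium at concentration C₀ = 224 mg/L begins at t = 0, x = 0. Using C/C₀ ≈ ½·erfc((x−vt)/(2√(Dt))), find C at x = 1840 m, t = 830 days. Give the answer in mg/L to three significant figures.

187 mg/L

For a continuous step input, C/C₀ ≈ ½·erfc((x−vt)/(2√(Dt))).
vt = 2.23 × 830 = 1850.9 m and 2√(Dt) = 2√(0.0764 × 830) = 15.93 m.
Argument (x−vt)/(2√(Dt)) = (1840 − 1850.9)/15.93 = -0.6842; ½·erfc(-0.6842) = 0.8334.
C = 224 × 0.8334 = 187 mg/L.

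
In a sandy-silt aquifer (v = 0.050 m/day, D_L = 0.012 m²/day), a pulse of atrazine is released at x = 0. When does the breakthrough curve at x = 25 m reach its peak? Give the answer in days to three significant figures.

495 days

For the 1D instantaneous-source solution, setting ∂C/∂t = 0 at fixed x gives v²t² + 2Dt − x² = 0, so t = (√(D² + v²x²) − D)/v².
√(D² + v²x²) = √(0.012² + 0.050² × 25²) = 1.250; v² = 0.0025.
t = (1.250 − 0.012)/0.0025 = 495 days (vs. the pure-advection estimate x/v = 500 d).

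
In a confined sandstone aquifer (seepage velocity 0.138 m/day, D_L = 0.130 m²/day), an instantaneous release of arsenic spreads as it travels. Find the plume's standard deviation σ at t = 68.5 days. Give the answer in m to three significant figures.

Dispersive spreading gives a Gaussian with σ² = 2Dt; advection only shifts the center.
σ = √(2 × 0.130 × 68.5) = 4.22 m.

4.22 m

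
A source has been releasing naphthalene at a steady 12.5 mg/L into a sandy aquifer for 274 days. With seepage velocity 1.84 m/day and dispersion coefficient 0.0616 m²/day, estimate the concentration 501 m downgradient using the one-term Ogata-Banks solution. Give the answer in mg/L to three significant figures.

8.83 mg/L

For a continuous step input, C/C₀ ≈ ½·erfc((x−vt)/(2√(Dt))).
vt = 1.84 × 274 = 504.16 m and 2√(Dt) = 2√(0.0616 × 274) = 8.217 m.
Argument (x−vt)/(2√(Dt)) = (501 − 504.16)/8.217 = -0.3846; ½·erfc(-0.3846) = 0.7067.
C = 12.5 × 0.7067 = 8.83 mg/L.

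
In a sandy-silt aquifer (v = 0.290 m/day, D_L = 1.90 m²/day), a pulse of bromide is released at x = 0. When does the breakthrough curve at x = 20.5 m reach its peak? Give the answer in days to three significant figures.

For the 1D instantaneous-source solution, setting ∂C/∂t = 0 at fixed x gives v²t² + 2Dt − x² = 0, so t = (√(D² + v²x²) − D)/v².
√(D² + v²x²) = √(1.90² + 0.290² × 20.5²) = 6.241; v² = 0.0841.
t = (6.241 − 1.90)/0.0841 = 51.6 days (vs. the pure-advection estimate x/v = 70.7 d).

51.6 days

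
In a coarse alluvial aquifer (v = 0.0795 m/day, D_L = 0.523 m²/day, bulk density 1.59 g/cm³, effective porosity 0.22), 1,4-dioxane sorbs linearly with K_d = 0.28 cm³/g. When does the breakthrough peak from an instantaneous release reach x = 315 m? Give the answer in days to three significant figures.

11700 days

Retardation factor R = 1 + ρ_b·K_d/n = 1 + 1.59 × 0.28/0.22 = 3.024.
Sorption retards both mechanisms: v_R = v/R = 0.02629 m/day, D_R = D/R = 0.1729 m²/day.
Peak time from v_R²t² + 2D_R t − x² = 0: t = (√(D_R² + v_R²x²) − D_R)/v_R².
√(D_R² + v_R²x²) = √(0.1729² + 0.02629² × 315²) = 8.283; v_R² = 0.0006912.
t = (8.283 − 0.1729)/0.0006912 = 11700 days.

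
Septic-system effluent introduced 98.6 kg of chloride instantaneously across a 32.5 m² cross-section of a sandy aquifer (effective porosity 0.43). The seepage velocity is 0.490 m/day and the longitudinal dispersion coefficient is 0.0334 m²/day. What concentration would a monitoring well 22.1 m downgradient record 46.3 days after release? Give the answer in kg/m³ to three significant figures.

For an instantaneous plane source, C(x,t) = M/(n_e·A·√(4πDt)) · exp(−(x−vt)²/(4Dt)), with n_e·A the pore (flow) area.
Plume center vt = 0.490 × 46.3 = 22.687 m, so the well at 22.1 m is 0.587 m upgradient of the peak.
√(4πDt) = 4.408 m, giving peak height M/(n_e·A·√(4πDt)) = 98.6/(0.43 × 32.5 × 4.408) = 1.601 kg/m³.
(x−vt)²/(4Dt) = (-0.587)²/(4 × 0.0334 × 46.3) = 0.05570; exp(−0.05570) = 0.9458.
C = 1.601 × 0.9458 = 1.51 kg/m³.

1.51 kg/m³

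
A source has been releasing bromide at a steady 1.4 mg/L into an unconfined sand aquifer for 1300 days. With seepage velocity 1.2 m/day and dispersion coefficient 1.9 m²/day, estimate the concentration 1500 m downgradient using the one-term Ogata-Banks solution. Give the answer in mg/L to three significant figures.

1.12 mg/L

For a continuous step input, C/C₀ ≈ ½·erfc((x−vt)/(2√(Dt))).
vt = 1.2 × 1300 = 1560 m and 2√(Dt) = 2√(1.9 × 1300) = 99.40 m.
Argument (x−vt)/(2√(Dt)) = (1500 − 1560)/99.40 = -0.6036; ½·erfc(-0.6036) = 0.8033.
C = 1.4 × 0.8033 = 1.12 mg/L.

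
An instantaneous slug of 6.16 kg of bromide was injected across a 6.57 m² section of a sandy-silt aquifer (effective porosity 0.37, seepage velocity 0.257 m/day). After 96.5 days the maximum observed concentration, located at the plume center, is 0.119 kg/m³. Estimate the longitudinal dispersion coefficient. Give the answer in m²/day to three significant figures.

0.374 m²/day

At the plume center C_max = M/(n_e·A·√(4πDt)), so D = M²/(4πt·(n_e·A·C_max)²).
n_e·A·C_max = 0.37 × 6.57 × 0.119 = 0.2893 kg/m.
D = 6.16²/(4π × 96.5 × 0.2893²) = 0.374 m²/day.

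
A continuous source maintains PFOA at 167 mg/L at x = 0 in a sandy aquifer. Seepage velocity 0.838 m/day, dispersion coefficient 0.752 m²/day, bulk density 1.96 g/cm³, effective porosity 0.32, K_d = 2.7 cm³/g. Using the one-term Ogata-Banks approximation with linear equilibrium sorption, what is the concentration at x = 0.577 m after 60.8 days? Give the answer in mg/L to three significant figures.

141 mg/L

Retardation factor R = 1 + ρ_b·K_d/n = 1 + 1.96 × 2.7/0.32 = 17.54.
Sorption retards both mechanisms: v_R = v/R = 0.04778 m/day, D_R = D/R = 0.04287 m²/day.
v_R·t = 0.04778 × 60.8 = 2.905024 m; 2√(D_R t) = 3.229 m; argument = (0.577 − 2.905024)/3.229 = -0.7210.
C = C₀ × ½·erfc(-0.7210) = 167 × 0.8461 = 141 mg/L.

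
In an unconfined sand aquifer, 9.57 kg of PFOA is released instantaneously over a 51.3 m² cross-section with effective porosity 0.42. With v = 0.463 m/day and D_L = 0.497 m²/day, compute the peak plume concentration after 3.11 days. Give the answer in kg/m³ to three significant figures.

The peak of an instantaneous 1D plume sits at x = vt; there the Gaussian factor is 1 and C_max = M/(n_e·A·√(4πDt)), where n_e·A is the pore area the mass is dissolved in.
√(4πDt) = √(4π × 0.497 × 3.11) = 4.407 m, so C_max = 9.57/(0.42 × 51.3 × 4.407) = 0.101 kg/m³.

0.101 kg/m³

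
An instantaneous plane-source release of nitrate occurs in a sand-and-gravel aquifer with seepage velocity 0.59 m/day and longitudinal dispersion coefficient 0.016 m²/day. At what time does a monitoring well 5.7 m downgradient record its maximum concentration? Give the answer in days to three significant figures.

For the 1D instantaneous-source solution, setting ∂C/∂t = 0 at fixed x gives v²t² + 2Dt − x² = 0, so t = (√(D² + v²x²) − D)/v².
√(D² + v²x²) = √(0.016² + 0.59² × 5.7²) = 3.363; v² = 0.3481.
t = (3.363 − 0.016)/0.3481 = 9.62 days (vs. the pure-advection estimate x/v = 9.66 d).

9.62 days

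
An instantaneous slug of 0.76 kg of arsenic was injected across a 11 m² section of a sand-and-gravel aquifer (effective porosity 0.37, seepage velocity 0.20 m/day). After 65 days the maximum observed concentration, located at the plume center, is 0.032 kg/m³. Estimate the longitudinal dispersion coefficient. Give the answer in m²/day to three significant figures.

At the plume center C_max = M/(n_e·A·√(4πDt)), so D = M²/(4πt·(n_e·A·C_max)²).
n_e·A·C_max = 0.37 × 11 × 0.032 = 0.1302 kg/m.
D = 0.76²/(4π × 65 × 0.1302²) = 0.0417 m²/day.

0.0417 m²/day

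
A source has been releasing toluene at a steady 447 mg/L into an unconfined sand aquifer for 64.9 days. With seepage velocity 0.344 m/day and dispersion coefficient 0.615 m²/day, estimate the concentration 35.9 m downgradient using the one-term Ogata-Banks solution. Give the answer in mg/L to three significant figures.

For a continuous step input, C/C₀ ≈ ½·erfc((x−vt)/(2√(Dt))).
vt = 0.344 × 64.9 = 22.3256 m and 2√(Dt) = 2√(0.615 × 64.9) = 12.64 m.
Argument (x−vt)/(2√(Dt)) = (35.9 − 22.3256)/12.64 = 1.074; ½·erfc(1.074) = 0.06440.
C = 447 × 0.06440 = 28.8 mg/L.

28.8 mg/L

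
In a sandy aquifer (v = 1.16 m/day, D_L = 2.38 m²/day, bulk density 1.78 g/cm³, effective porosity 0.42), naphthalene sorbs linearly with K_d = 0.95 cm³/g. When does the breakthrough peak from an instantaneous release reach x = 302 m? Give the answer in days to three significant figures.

1300 days

Retardation factor R = 1 + ρ_b·K_d/n = 1 + 1.78 × 0.95/0.42 = 5.026.
Sorption retards both mechanisms: v_R = v/R = 0.2308 m/day, D_R = D/R = 0.4735 m²/day.
Peak time from v_R²t² + 2D_R t − x² = 0: t = (√(D_R² + v_R²x²) − D_R)/v_R².
√(D_R² + v_R²x²) = √(0.4735² + 0.2308² × 302²) = 69.70; v_R² = 0.05327.
t = (69.70 − 0.4735)/0.05327 = 1300 days.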